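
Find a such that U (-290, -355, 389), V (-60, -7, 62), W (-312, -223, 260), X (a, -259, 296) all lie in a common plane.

Normal to plane UVW: n = (-1728, 36864, 38016); plane equation n·P = 2202624.
Requiring n·X = 2202624: (-1728)a + (1704960) = 2202624.
So a = -288.

-288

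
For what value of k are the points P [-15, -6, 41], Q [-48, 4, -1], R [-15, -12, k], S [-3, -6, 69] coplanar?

Normal to plane PQS: n = (280, 420, -120); plane equation n·X = -11640.
Requiring n·R = -11640: (-120)k + (-9240) = -11640.
So k = 20.

20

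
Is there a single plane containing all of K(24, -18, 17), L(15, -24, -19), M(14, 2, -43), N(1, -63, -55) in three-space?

No

A normal to the plane through K, L, M is n = KL × KM = (1080, -180, -240).
The plane has equation n·P = 25080. For N: n·N = 25620.
25620 ≠ 25080, so N is off the plane.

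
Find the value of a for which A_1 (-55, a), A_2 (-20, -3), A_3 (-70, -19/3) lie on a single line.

The three points are collinear iff det[A_1A_2; A_1A_3] = 0.
This determinant is linear in a: (-50)a + (-800/3) = 0, so a = -16/3.

-16/3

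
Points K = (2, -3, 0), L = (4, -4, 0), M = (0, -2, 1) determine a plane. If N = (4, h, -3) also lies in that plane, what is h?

-4

Coplanarity requires KL · (KM × KN) = 0.
KL = (2, -1, 0), KM = (-2, 1, 1); the triple product is linear in h with coefficient -2 and constant term -8.
Setting it to zero: h = -4.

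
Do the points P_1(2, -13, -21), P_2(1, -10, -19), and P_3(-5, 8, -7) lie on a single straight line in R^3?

Yes

P_1P_2 = (-1, 3, 2), P_1P_3 = (-7, 21, 14).
P_1P_2 × P_1P_3 = (0, 0, 0).
The cross product vanishes, so the three points are collinear.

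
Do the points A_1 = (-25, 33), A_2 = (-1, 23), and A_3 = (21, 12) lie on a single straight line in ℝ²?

A_1A_2 = (24, -10), A_1A_3 = (46, -21).
Twice the signed area of △A_1A_2A_3 is (24)(-21) − (-10)(46) = -44.
The area is nonzero, so the three points are not collinear.

No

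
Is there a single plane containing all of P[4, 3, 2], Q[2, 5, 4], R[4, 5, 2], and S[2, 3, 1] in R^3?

No

With P as base: PQ = (-2, 2, 2), PR = (0, 2, 0), PS = (-2, 0, -1).
PR × PS = (-2, 0, 4).
PQ · (PR × PS) = 12.
Since 12 ≠ 0, the four points are not coplanar.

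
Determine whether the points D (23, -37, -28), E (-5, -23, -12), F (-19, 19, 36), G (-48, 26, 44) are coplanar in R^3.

With D as base: DE = (-28, 14, 16), DF = (-42, 56, 64), DG = (-71, 63, 72).
DF × DG = (0, -1520, 1330).
DE · (DF × DG) = 0.
The scalar triple product vanishes, so the four points are coplanar.

Yes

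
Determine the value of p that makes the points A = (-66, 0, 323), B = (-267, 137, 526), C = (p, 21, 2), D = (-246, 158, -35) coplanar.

-66

Normal to plane ABD: n = (-81120, -108498, -7098); plane equation n·P = 3061266.
Requiring n·C = 3061266: (-81120)p + (-2292654) = 3061266.
So p = -66.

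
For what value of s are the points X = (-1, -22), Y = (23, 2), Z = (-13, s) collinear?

-34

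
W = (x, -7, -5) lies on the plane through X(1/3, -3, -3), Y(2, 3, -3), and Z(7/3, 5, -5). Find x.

-1

The plane through X, Y, Z has equation −12x + (10/3)y + (4/3)z = -18.
Substituting W: (-12)x + (-30) = -18, so x = -1.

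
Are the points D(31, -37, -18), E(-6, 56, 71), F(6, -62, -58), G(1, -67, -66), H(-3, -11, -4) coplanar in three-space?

Yes

The plane through D, E, F has normal n = DE × DF = (-1495, -3705, 3250) and equation n·P = 32240.
Checking the remaining points: n·G = 32240, n·H = 32240.
All equal 32240, so all 5 points lie in one plane.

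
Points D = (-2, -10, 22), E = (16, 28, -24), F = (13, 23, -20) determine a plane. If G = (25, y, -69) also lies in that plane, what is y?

Coplanarity requires DE · (DF × DG) = 0.
DE = (18, 38, -46), DF = (15, 33, -42); the triple product is linear in y with coefficient 66 and constant term -3630.
Setting it to zero: y = 55.

55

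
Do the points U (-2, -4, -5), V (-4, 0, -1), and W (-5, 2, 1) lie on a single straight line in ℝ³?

Yes

UV = (-2, 4, 4), UW = (-3, 6, 6).
Each component of UW is 3/2 times the corresponding component of UV, so UW = 3/2·UV and the points are collinear.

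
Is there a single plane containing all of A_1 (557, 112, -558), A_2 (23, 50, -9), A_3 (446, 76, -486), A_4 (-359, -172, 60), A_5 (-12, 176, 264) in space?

Yes

The plane through A_1, A_2, A_3 has normal n = A_1A_2 × A_1A_3 = (15300, -22491, 12342) and equation n·P = -883728.
Checking the remaining points: n·A_4 = -883728, n·A_5 = -883728.
All equal -883728, so all 5 points lie in one plane.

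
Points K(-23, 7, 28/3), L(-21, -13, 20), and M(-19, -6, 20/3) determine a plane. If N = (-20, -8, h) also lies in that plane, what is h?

Coplanarity requires KL · (KM × KN) = 0.
KL = (2, -20, 32/3), KM = (4, -13, -8/3); the triple product is linear in h with coefficient 54 and constant term -648.
Setting it to zero: h = 12.

12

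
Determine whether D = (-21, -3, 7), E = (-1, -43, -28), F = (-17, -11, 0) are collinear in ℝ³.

Yes

DE = (20, -40, -35), DF = (4, -8, -7).
DE × DF = (0, 0, 0).
The cross product vanishes, so the three points are collinear.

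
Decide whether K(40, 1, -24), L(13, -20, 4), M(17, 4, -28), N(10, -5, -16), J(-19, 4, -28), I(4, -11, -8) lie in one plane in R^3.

Yes

The plane through K, L, M has normal n = KL × KM = (0, -752, -564) and equation n·P = 12784.
Checking the remaining points: n·N = 12784, n·J = 12784, n·I = 12784.
All equal 12784, so all 6 points lie in one plane.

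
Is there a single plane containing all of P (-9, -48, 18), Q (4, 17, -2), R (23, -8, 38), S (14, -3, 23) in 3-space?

Yes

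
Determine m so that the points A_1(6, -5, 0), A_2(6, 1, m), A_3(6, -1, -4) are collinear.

-6

Collinearity requires A_1A_2 × A_1A_3 = 0; each component is linear in m.
The x-component gives (-4)m + (-24) = 0, so m = -6.
The remaining components then also vanish.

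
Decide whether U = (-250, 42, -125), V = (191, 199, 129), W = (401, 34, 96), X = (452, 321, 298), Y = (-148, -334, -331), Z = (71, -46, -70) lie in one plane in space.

Yes

The plane through U, V, W has normal n = UV × UW = (36729, 67893, -105735) and equation n·P = 6886131.
Checking the remaining points: n·X = 6886131, n·Y = 6886131, n·Z = 6886131.
All equal 6886131, so all 6 points lie in one plane.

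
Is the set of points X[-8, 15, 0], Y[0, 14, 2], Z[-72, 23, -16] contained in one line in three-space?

Yes

XY = (8, -1, 2), XZ = (-64, 8, -16).
XY × XZ = (0, 0, 0).
The cross product vanishes, so the three points are collinear.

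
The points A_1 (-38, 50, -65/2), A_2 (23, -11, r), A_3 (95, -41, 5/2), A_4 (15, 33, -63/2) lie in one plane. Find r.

Normal to plane A_1A_3A_4: n = (504, 1722, 2562); plane equation n·P = -16317.
Requiring n·A_2 = -16317: (2562)r + (-7350) = -16317.
So r = -7/2.

-7/2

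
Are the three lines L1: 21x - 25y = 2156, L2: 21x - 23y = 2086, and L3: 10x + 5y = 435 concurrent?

Intersecting L1 and L2: solving the 2×2 system gives (x, y) = (61, -35).
Substitute into L3: (10)(61) + (5)(-35) = 435.
This equals 435, so (61, -35) lies on all three lines and they are concurrent.

Yes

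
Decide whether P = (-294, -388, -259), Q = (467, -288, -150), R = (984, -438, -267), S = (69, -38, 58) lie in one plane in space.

Yes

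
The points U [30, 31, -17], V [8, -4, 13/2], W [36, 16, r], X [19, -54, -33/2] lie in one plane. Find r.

-55/2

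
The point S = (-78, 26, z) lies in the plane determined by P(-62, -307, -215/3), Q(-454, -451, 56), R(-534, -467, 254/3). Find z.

-1/3

The plane through P, Q, R has equation −(6256/3)x + 1024y − 5248z = 573088/3.
Substituting S: (-5248)z + (189280) = 573088/3, so z = -1/3.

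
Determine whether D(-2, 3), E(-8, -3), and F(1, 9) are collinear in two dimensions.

DE = (-6, -6), DF = (3, 6).
det[DE; DF] = (-6)(6) − (-6)(3) = -18.
The determinant is nonzero, so they are not collinear.

No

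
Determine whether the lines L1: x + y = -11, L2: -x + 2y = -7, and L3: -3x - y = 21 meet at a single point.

Yes

Intersecting L1 and L2: solving the 2×2 system gives (x, y) = (-5, -6).
Substitute into L3: (-3)(-5) + (-1)(-6) = 21.
This equals 21, so (-5, -6) lies on all three lines and they are concurrent.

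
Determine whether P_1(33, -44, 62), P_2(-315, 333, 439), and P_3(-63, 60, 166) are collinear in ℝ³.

Yes

P_1P_2 = (-348, 377, 377), P_1P_3 = (-96, 104, 104).
P_1P_2 × P_1P_3 = (0, 0, 0).
The cross product vanishes, so the three points are collinear.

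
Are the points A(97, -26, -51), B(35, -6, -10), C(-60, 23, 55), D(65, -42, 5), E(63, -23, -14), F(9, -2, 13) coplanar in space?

The plane through A, B, C has normal n = AB × AC = (111, 135, 102) and equation n·P = 2055.
Checking the remaining points: n·D = 2055, n·E = 2460, n·F = 2055.
Since n·E = 2460 ≠ 2055, E is off the plane and the points are not all coplanar.

No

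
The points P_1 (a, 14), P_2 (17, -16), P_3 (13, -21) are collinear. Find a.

The three points are collinear iff det[P_1P_2; P_1P_3] = 0.
This determinant is linear in a: (5)a + (-205) = 0, so a = 41.

41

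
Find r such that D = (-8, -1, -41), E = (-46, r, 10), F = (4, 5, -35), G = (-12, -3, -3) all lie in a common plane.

-20

The points are coplanar iff DE · (DF × DG) = 0.
Expanding, this is linear in r: (-480)r + (-9600) = 0.
So r = -20.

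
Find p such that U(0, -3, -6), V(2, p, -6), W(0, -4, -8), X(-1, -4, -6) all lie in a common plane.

-1

Normal to plane UWX: n = (-2, 2, -1); plane equation n·P = 0.
Requiring n·V = 0: (2)p + (2) = 0.
So p = -1.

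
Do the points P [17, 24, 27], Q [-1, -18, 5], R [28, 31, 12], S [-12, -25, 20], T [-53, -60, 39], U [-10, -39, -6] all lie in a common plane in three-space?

The plane through P, Q, R has normal n = PQ × PR = (784, -512, 336) and equation n·X = 10112.
Checking the remaining points: n·S = 10112, n·T = 2272, n·U = 10112.
Since n·T = 2272 ≠ 10112, T is off the plane and the points are not all coplanar.

No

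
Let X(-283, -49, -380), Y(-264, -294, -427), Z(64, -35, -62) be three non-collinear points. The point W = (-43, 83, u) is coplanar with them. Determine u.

The plane through X, Y, Z has equation −77252x − 22351y + 85281z = -9449265.
Substituting W: (85281)u + (1466703) = -9449265, so u = -128.

-128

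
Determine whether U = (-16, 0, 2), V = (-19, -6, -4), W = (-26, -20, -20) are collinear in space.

No

UV = (-3, -6, -6), UW = (-10, -20, -22).
UV × UW = (12, -6, 0).
The cross product is nonzero, so the points do not lie on one line.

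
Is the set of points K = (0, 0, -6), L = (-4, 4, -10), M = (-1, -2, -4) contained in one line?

No

KL = (-4, 4, -4), KM = (-1, -2, 2).
Comparing components 3 and 1: (-4)(-1) − (-4)(2) = 12 ≠ 0, so KL and KM are not parallel and the points are not collinear.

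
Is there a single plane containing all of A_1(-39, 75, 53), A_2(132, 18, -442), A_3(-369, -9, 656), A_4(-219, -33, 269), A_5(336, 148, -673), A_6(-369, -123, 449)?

The plane through A_1, A_2, A_3 has normal n = A_1A_2 × A_1A_3 = (-75951, 60237, -33174) and equation n·P = 5721642.
Checking the remaining points: n·A_4 = 5721642, n·A_5 = 5721642, n·A_6 = 5721642.
All equal 5721642, so all 6 points lie in one plane.

Yes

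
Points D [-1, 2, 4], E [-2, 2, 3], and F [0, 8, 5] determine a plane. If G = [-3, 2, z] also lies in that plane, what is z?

A normal to the plane is n = DE × DF = (6, 0, -6).
G lies in the plane iff n · DG = 0.
This gives (-6)z + (12) = 0, so z = 2.

2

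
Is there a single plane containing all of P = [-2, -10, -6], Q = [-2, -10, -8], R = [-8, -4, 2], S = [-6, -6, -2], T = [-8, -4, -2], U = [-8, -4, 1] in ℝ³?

The plane through P, Q, R has normal n = PQ × PR = (12, 12, 0) and equation n·X = -144.
Checking the remaining points: n·S = -144, n·T = -144, n·U = -144.
All equal -144, so all 6 points lie in one plane.

Yes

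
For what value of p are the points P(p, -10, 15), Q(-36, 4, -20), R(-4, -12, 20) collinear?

-8

Collinearity requires PQ × PR = 0; each component is linear in p.
The y-component gives (40)p + (320) = 0, so p = -8.
The remaining components then also vanish.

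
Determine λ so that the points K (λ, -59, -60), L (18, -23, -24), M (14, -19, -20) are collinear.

54

Collinearity requires KL × KM = 0; each component is linear in λ.
The y-component gives (4)λ + (-216) = 0, so λ = 54.
The remaining components then also vanish.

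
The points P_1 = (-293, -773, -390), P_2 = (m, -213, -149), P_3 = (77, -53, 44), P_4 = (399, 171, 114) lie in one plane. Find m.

Normal to plane P_1P_3P_4: n = (-46816, 113848, -148960); plane equation n·P = -16193016.
Requiring n·P_2 = -16193016: (-46816)m + (-2054584) = -16193016.
So m = 302.

302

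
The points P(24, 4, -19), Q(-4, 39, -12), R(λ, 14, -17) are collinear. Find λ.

Collinearity requires PQ × PR = 0; each component is linear in λ.
The y-component gives (7)λ + (-112) = 0, so λ = 16.
The remaining components then also vanish.

16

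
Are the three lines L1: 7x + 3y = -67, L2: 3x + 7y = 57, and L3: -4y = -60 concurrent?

Yes

Lines aᵢx + bᵢy = cᵢ with pairwise distinct directions are concurrent exactly when det[aᵢ bᵢ cᵢ] = 0.
Here the determinant is 0.
It vanishes, so the lines are concurrent at (-16, 15).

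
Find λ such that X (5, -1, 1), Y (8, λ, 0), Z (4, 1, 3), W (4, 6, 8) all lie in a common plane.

-2

Normal to plane XZW: n = (0, 5, -5); plane equation n·P = -10.
Requiring n·Y = -10: (5)λ + (0) = -10.
So λ = -2.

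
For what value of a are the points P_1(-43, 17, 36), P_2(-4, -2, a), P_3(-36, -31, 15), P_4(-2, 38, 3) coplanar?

-7

The points are coplanar iff P_1P_2 · (P_1P_3 × P_1P_4) = 0.
Expanding, this is linear in a: (2115)a + (14805) = 0.
So a = -7.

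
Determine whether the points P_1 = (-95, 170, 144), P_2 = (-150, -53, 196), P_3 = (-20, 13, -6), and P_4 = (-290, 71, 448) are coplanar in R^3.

No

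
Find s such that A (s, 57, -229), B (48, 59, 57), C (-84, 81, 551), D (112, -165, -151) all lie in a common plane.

Coplanarity ⇔ det[AB; AC; AD] = 0.
Expanding, this is linear in s: (-106080)s + (13153920) = 0.
So s = 124.

124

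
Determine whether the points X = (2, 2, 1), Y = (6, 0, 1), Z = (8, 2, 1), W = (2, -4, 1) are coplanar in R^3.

The four points are coplanar iff the 3×3 determinant with rows XY, XZ, XW is zero.
Rows: (4, -2, 0), (6, 0, 0), (0, -6, 0).
Expanding along the first row: (4)(0) − (-2)(0) + (0)(-36) = 0.
Zero determinant ⇒ coplanar.

Yes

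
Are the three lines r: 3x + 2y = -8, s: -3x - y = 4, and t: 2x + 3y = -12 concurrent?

Lines aᵢx + bᵢy = cᵢ with pairwise distinct directions are concurrent exactly when det[aᵢ bᵢ cᵢ] = 0.
Here the determinant is 0.
It vanishes, so the lines are concurrent at (0, -4).

Yes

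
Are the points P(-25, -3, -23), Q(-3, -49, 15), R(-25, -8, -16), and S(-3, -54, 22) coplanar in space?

The four points are coplanar iff the 3×3 determinant with rows PQ, PR, PS is zero.
Rows: (22, -46, 38), (0, -5, 7), (22, -51, 45).
Expanding along the first row: (22)(132) − (-46)(-154) + (38)(110) = 0.
Zero determinant ⇒ coplanar.

Yes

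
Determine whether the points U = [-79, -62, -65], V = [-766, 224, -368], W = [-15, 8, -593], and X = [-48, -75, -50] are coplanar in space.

No

With U as base: UV = (-687, 286, -303), UW = (64, 70, -528), UX = (31, -13, 15).
UW × UX = (-5814, -17328, -3002).
UV · (UW × UX) = -51984.
Since -51984 ≠ 0, the four points are not coplanar.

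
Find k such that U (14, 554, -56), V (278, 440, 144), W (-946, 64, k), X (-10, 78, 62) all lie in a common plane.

Coplanarity ⇔ det[UV; UW; UX] = 0.
Expanding, this is linear in k: (128400)k + (68052000) = 0.
So k = -530.

-530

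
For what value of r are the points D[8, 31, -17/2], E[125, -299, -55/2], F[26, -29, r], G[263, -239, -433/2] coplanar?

The points are coplanar iff DE · (DF × DG) = 0.
Expanding, this is linear in r: (-52560)r + (-420480) = 0.
So r = -8.

-8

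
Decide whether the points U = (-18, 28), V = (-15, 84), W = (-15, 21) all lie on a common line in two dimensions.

No

UV = (3, 56), UW = (3, -7).
If collinear, UW would be a scalar multiple of UV. But (3)·(-7) ≠ (56)·(3) (difference -189), so they are not parallel; the points are not collinear.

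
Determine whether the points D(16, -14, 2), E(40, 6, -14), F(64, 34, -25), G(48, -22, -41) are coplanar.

With D as base: DE = (24, 20, -16), DF = (48, 48, -27), DG = (32, -8, -43).
DF × DG = (-2280, 1200, -1920).
DE · (DF × DG) = 0.
The scalar triple product vanishes, so the four points are coplanar.

Yes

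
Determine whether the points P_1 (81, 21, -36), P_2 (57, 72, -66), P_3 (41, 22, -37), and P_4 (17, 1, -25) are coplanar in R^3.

With P_1 as base: P_1P_2 = (-24, 51, -30), P_1P_3 = (-40, 1, -1), P_1P_4 = (-64, -20, 11).
P_1P_3 × P_1P_4 = (-9, 504, 864).
P_1P_2 · (P_1P_3 × P_1P_4) = 0.
The scalar triple product vanishes, so the four points are coplanar.

Yes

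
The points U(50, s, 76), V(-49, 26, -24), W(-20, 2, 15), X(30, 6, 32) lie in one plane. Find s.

-26

Coplanarity ⇔ det[UV; UW; UX] = 0.
Expanding, this is linear in s: (-1457)s + (-37882) = 0.
So s = -26.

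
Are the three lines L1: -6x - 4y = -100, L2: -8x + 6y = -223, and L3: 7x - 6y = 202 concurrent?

Lines aᵢx + bᵢy = cᵢ with pairwise distinct directions are concurrent exactly when det[aᵢ bᵢ cᵢ] = 0.
Here the determinant is -64.
Nonzero, so no common point exists.

No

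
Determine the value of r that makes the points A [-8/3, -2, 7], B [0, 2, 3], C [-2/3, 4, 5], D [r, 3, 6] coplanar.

Normal to plane ABC: n = (16, -8/3, 8); plane equation n·P = 56/3.
Requiring n·D = 56/3: (16)r + (40) = 56/3.
So r = -4/3.

-4/3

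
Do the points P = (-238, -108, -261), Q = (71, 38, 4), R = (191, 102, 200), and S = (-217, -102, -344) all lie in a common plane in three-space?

A normal to the plane through P, Q, R is n = PQ × PR = (11656, -28764, 2256).
The plane has equation n·X = -256432. For S: n·S = -371488.
-371488 ≠ -256432, so S is off the plane.

No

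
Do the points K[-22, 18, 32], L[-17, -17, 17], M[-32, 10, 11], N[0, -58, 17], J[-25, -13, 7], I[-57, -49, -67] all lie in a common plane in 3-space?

Yes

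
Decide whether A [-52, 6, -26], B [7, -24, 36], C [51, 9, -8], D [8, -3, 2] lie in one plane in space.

The four points are coplanar iff the 3×3 determinant with rows AB, AC, AD is zero.
Rows: (59, -30, 62), (103, 3, 18), (60, -9, 28).
Expanding along the first row: (59)(246) − (-30)(1804) + (62)(-1107) = 0.
Zero determinant ⇒ coplanar.

Yes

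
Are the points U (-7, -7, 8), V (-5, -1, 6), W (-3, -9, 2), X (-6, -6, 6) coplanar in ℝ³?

A normal to the plane through U, V, W is n = UV × UW = (-40, 4, -28).
The plane has equation n·P = 28. For X: n·X = 48.
48 ≠ 28, so X is off the plane.

No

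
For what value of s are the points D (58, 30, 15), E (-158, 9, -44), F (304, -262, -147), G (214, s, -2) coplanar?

-37

Normal to plane DEF: n = (-13826, -49506, 68238); plane equation n·P = -1263518.
Requiring n·G = -1263518: (-49506)s + (-3095240) = -1263518.
So s = -37.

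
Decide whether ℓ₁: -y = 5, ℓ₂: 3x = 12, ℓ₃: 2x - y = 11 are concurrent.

No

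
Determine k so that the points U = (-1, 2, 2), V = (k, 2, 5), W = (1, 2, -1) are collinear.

Collinearity requires UV × UW = 0; each component is linear in k.
The y-component gives (3)k + (9) = 0, so k = -3.
The remaining components then also vanish.

-3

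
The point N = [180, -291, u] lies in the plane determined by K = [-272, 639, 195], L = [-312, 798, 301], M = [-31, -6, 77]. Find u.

439

The plane through K, L, M has equation 49608x + 20826y − 12519z = -2626767.
Substituting N: (-12519)u + (2869074) = -2626767, so u = 439.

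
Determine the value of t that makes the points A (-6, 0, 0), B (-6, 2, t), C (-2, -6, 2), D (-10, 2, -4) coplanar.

1

The points are coplanar iff AB · (AC × AD) = 0.
Expanding, this is linear in t: (-16)t + (16) = 0.
So t = 1.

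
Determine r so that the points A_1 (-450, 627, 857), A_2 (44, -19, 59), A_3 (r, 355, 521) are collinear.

Collinearity requires A_1A_2 × A_1A_3 = 0; each component is linear in r.
The y-component gives (-798)r + (-193116) = 0, so r = -242.
The remaining components then also vanish.

-242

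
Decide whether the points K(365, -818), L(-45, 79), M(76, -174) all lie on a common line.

No

KL = (-410, 897), KM = (-289, 644).
If collinear, KM would be a scalar multiple of KL. But (-410)·(644) ≠ (897)·(-289) (difference -4807), so they are not parallel; the points are not collinear.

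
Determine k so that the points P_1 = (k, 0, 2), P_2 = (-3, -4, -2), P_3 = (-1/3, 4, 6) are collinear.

-5/3

Direction P_2P_3 = (8/3, 8, 8). From the y-coordinate of P_1, the parameter along the line is τ = (0 − (-4))/8 = 1/2.
Then k = (-3) + 1/2·(8/3) = -5/3.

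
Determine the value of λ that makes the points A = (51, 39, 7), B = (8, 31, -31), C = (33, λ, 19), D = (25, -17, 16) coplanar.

Coplanarity ⇔ det[AB; AC; AD] = 0.
Expanding, this is linear in λ: (-1375)λ + (-12375) = 0.
So λ = -9.

-9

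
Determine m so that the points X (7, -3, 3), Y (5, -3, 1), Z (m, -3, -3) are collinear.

Direction XY = (-2, 0, -2). From the z-coordinate of Z, the parameter along the line is τ = (-3 − 3)/(-2) = 3.
Then m = 7 + 3·(-2) = 1.

1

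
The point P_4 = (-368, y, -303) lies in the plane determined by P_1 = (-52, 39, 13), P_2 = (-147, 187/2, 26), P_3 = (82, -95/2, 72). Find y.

A normal to the plane is n = P_1P_2 × P_1P_3 = (4340, 7347, 1829/2).
P_4 lies in the plane iff n · P_1P_4 = 0.
This gives (7347)y + (-1946955) = 0, so y = 265.

265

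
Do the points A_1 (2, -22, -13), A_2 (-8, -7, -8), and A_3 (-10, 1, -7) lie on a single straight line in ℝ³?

A_1A_2 = (-10, 15, 5), A_1A_3 = (-12, 23, 6).
A_1A_2 × A_1A_3 = (-25, 0, -50).
The cross product is nonzero, so the points do not lie on one line.

No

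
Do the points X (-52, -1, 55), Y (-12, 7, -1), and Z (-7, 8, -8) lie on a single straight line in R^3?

XY = (40, 8, -56), XZ = (45, 9, -63).
XY × XZ = (0, 0, 0).
The cross product vanishes, so the three points are collinear.

Yes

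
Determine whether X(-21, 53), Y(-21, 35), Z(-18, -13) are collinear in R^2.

XY = (0, -18), XZ = (3, -66).
If collinear, XZ would be a scalar multiple of XY. But (0)·(-66) ≠ (-18)·(3) (difference 54), so they are not parallel; the points are not collinear.

No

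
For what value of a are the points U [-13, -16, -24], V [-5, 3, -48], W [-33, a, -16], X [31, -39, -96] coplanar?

Normal to plane UVX: n = (-1920, -480, -1020); plane equation n·P = 57120.
Requiring n·W = 57120: (-480)a + (79680) = 57120.
So a = 47.

47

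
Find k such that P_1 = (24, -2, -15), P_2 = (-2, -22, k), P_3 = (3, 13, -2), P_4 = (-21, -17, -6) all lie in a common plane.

Normal to plane P_1P_3P_4: n = (330, -396, 990); plane equation n·P = -6138.
Requiring n·P_2 = -6138: (990)k + (8052) = -6138.
So k = -43/3.

-43/3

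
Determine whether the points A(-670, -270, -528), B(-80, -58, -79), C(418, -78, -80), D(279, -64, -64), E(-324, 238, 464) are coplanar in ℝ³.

No

The plane through A, B, C has normal n = AB × AC = (8768, 224192, -117376) and equation n·P = -4431872.
Checking the remaining points: n·D = -4389952, n·E = -3945600.
Since n·D = -4389952 ≠ -4431872, D is off the plane and the points are not all coplanar.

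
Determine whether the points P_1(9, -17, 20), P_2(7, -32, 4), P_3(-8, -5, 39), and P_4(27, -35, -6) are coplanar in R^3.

With P_1 as base: P_1P_2 = (-2, -15, -16), P_1P_3 = (-17, 12, 19), P_1P_4 = (18, -18, -26).
P_1P_3 × P_1P_4 = (30, -100, 90).
P_1P_2 · (P_1P_3 × P_1P_4) = 0.
The scalar triple product vanishes, so the four points are coplanar.

Yes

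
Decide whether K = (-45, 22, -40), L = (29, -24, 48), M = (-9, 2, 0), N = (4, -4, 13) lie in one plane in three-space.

A normal to the plane through K, L, M is n = KL × KM = (-80, 208, 176).
The plane has equation n·P = 1136. For N: n·N = 1136.
Equal, so N lies in the plane and all four are coplanar.

Yes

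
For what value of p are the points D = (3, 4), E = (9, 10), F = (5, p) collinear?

6

Collinearity: (F − D) must be parallel to (E − D) = (6, 6).
Cross-multiplying the components: (p − 4)·(6) = (2)·(6).
Solving gives p = 6.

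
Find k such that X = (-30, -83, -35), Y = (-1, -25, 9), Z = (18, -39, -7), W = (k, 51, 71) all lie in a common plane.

16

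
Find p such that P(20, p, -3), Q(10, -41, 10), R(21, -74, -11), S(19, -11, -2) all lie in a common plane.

-4

Coplanarity ⇔ det[PQ; PR; PS] = 0.
Expanding, this is linear in p: (57)p + (228) = 0.
So p = -4.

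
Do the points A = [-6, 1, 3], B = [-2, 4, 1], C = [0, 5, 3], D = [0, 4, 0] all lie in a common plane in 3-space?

No

The four points are coplanar iff the 3×3 determinant with rows AB, AC, AD is zero.
Rows: (4, 3, -2), (6, 4, 0), (6, 3, -3).
Expanding along the first row: (4)(-12) − (3)(-18) + (-2)(-6) = 18.
Nonzero ⇒ not coplanar.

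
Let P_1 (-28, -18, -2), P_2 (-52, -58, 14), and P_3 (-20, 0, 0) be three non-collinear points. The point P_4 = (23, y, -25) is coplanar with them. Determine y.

74

The plane through P_1, P_2, P_3 has equation −368x + 176y − 112z = 7360.
Substituting P_4: (176)y + (-5664) = 7360, so y = 74.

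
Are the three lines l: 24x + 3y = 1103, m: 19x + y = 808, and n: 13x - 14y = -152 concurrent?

No

Intersecting l and m: solving the 2×2 system gives (x, y) = (1321/33, 1565/33).
Substitute into n: (13)(1321/33) + (-14)(1565/33) = -1579/11.
But n requires -152 ≠ -1579/11, so the three lines have no common point.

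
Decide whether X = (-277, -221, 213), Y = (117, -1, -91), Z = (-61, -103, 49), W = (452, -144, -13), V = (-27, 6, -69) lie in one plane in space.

The plane through X, Y, Z has normal n = XY × XZ = (-208, -1048, -1028) and equation n·P = 70260.
Checking the remaining points: n·W = 70260, n·V = 70260.
All equal 70260, so all 5 points lie in one plane.

Yes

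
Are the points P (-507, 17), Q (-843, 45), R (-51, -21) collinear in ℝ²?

Yes

PQ = (-336, 28), PR = (456, -38).
det[PQ; PR] = (-336)(-38) − (28)(456) = 0.
The determinant is zero, so the points are collinear.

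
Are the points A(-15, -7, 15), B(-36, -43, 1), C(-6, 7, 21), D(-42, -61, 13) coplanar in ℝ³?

No

With A as base: AB = (-21, -36, -14), AC = (9, 14, 6), AD = (-27, -54, -2).
AC × AD = (296, -144, -108).
AB · (AC × AD) = 480.
Since 480 ≠ 0, the four points are not coplanar.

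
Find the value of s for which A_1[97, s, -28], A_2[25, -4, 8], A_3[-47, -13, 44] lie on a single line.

5

Direction A_2A_3 = (-72, -9, 36). From the x-coordinate of A_1, the parameter along the line is τ = (97 − 25)/(-72) = -1.
Then s = (-4) + (-1)·(-9) = 5.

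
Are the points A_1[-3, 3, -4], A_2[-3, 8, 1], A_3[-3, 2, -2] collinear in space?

No

A_1A_2 = (0, 5, 5), A_1A_3 = (0, -1, 2).
Comparing components 2 and 3: (5)(2) − (5)(-1) = 15 ≠ 0, so A_1A_2 and A_1A_3 are not parallel and the points are not collinear.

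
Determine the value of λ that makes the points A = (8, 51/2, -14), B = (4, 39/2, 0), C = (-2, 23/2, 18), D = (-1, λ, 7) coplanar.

31/2

Coplanarity ⇔ det[AB; AC; AD] = 0.
Expanding, this is linear in λ: (-12)λ + (186) = 0.
So λ = 31/2.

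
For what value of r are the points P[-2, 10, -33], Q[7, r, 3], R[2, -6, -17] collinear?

-26

Collinearity requires PQ × PR = 0; each component is linear in r.
The x-component gives (16)r + (416) = 0, so r = -26.
The remaining components then also vanish.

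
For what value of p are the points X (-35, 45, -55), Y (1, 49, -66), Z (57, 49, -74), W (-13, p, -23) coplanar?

Normal to plane XYZ: n = (-32, -328, -224); plane equation n·P = -1320.
Requiring n·W = -1320: (-328)p + (5568) = -1320.
So p = 21.

21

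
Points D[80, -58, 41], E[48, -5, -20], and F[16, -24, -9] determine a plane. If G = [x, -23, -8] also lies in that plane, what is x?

The plane through D, E, F has equation −576x + 2304y + 2304z = -85248.
Substituting G: (-576)x + (-71424) = -85248, so x = 24.

24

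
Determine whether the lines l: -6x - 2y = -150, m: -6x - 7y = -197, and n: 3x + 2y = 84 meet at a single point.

No

The three lines meet at one point iff the augmented coefficient matrix [aᵢ bᵢ cᵢ] has rank < 3, i.e. its determinant vanishes.
Here the determinant is -12.
Nonzero, so no common point exists.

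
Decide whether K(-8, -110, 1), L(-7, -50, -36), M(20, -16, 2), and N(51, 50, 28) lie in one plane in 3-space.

Yes

A normal to the plane through K, L, M is n = KL × KM = (3538, -1037, -1586).
The plane has equation n·P = 84180. For N: n·N = 84180.
Equal, so N lies in the plane and all four are coplanar.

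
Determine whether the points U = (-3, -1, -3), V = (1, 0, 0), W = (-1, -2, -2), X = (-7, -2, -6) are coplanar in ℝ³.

Yes

The four points are coplanar iff the 3×3 determinant with rows UV, UW, UX is zero.
Rows: (4, 1, 3), (2, -1, 1), (-4, -1, -3).
Expanding along the first row: (4)(4) − (1)(-2) + (3)(-6) = 0.
Zero determinant ⇒ coplanar.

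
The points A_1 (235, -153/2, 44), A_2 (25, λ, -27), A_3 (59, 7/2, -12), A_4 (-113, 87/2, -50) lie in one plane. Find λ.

57/2

Normal to plane A_1A_3A_4: n = (-800, 2944, 6720); plane equation n·P = -117536.
Requiring n·A_2 = -117536: (2944)λ + (-201440) = -117536.
So λ = 57/2.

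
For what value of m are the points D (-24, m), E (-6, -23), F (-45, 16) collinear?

-5

Collinearity: (D − E) must be parallel to (F − E) = (-39, 39).
Cross-multiplying the components: (m − (-23))·(-39) = (-18)·(39).
Solving gives m = -5.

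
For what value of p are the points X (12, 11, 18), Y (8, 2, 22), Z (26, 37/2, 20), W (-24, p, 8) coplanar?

-1

Coplanarity ⇔ det[XY; XZ; XW] = 0.
Expanding, this is linear in p: (64)p + (64) = 0.
So p = -1.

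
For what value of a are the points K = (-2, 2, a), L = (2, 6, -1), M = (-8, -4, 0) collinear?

-3/5

Direction LM = (-10, -10, 1). From the x-coordinate of K, the parameter along the line is τ = (-2 − 2)/(-10) = 2/5.
Then a = (-1) + 2/5·(1) = -3/5.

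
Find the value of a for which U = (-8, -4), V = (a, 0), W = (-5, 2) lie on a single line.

-6

Collinearity: (V − U) must be parallel to (W − U) = (3, 6).
Cross-multiplying the components: (a − (-8))·(6) = (4)·(3).
Solving gives a = -6.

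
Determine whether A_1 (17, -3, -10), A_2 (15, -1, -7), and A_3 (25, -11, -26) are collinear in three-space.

A_1A_2 = (-2, 2, 3), A_1A_3 = (8, -8, -16).
Comparing components 2 and 3: (2)(-16) − (3)(-8) = -8 ≠ 0, so A_1A_2 and A_1A_3 are not parallel and the points are not collinear.

No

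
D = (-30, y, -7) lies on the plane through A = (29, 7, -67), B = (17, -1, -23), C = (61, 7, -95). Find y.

A normal to the plane is n = AB × AC = (224, 1072, 256).
D lies in the plane iff n · AD = 0.
This gives (1072)y + (-5360) = 0, so y = 5.

5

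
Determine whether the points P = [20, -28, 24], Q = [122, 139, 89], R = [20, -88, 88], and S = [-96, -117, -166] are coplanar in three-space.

A normal to the plane through P, Q, R is n = PQ × PR = (14588, -6528, -6120).
The plane has equation n·X = 327664. For S: n·S = 379248.
379248 ≠ 327664, so S is off the plane.

No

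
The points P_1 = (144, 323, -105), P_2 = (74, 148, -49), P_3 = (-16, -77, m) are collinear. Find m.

Direction P_1P_2 = (-70, -175, 56). From the x-coordinate of P_3, the parameter along the line is τ = (-16 − 144)/(-70) = 16/7.
Then m = (-105) + 16/7·(56) = 23.

23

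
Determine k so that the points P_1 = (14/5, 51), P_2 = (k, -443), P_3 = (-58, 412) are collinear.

86

The three points are collinear iff det[P_1P_2; P_1P_3] = 0.
This determinant is linear in k: (361)k + (-31046) = 0, so k = 86.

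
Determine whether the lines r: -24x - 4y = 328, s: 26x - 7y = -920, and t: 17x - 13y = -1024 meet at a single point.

The three lines meet at one point iff the augmented coefficient matrix [aᵢ bᵢ cᵢ] has rank < 3, i.e. its determinant vanishes.
Here the determinant is -760.
Nonzero, so no common point exists.

No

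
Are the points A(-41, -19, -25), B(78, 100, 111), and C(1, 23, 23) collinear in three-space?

Yes

AB = (119, 119, 136), AC = (42, 42, 48).
Each component of AC is 6/17 times the corresponding component of AB, so AC = 6/17·AB and the points are collinear.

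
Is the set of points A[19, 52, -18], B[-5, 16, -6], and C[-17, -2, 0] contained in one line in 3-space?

AB = (-24, -36, 12), AC = (-36, -54, 18).
AB × AC = (0, 0, 0).
The cross product vanishes, so the three points are collinear.

Yes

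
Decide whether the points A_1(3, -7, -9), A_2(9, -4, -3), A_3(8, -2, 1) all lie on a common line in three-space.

No

A_1A_2 = (6, 3, 6), A_1A_3 = (5, 5, 10).
Comparing components 3 and 1: (6)(5) − (6)(10) = -30 ≠ 0, so A_1A_2 and A_1A_3 are not parallel and the points are not collinear.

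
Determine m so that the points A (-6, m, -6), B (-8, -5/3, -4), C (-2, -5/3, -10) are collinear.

-5/3

Direction BC = (6, 0, -6). From the x-coordinate of A, the parameter along the line is τ = (-6 − (-8))/6 = 1/3.
Then m = (-5/3) + 1/3·(0) = -5/3.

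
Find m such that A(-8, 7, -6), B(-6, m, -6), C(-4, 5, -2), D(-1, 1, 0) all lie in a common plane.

1

Normal to plane ACD: n = (12, 4, -10); plane equation n·P = -8.
Requiring n·B = -8: (4)m + (-12) = -8.
So m = 1.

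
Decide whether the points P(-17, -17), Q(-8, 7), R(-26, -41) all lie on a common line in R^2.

Yes

PQ = (9, 24), PR = (-9, -24).
Twice the signed area of △PQR is (9)(-24) − (24)(-9) = 0.
The triangle is degenerate (zero area), so the points are collinear.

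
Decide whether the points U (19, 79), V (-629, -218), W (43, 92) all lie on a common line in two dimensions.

No

UV = (-648, -297), UW = (24, 13).
det[UV; UW] = (-648)(13) − (-297)(24) = -1296.
The determinant is nonzero, so they are not collinear.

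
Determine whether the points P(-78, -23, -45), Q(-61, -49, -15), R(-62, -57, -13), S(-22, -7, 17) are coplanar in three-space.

The four points are coplanar iff the 3×3 determinant with rows PQ, PR, PS is zero.
Rows: (17, -26, 30), (16, -34, 32), (56, 16, 62).
Expanding along the first row: (17)(-2620) − (-26)(-800) + (30)(2160) = -540.
Nonzero ⇒ not coplanar.

No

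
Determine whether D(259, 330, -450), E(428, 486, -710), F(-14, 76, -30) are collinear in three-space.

DE = (169, 156, -260), DF = (-273, -254, 420).
DE × DF = (-520, 0, -338).
The cross product is nonzero, so the points do not lie on one line.

No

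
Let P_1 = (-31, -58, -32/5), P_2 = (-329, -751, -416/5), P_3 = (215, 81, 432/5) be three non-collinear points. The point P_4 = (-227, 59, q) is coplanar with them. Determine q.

A normal to the plane is n = P_1P_2 × P_1P_3 = (-268176/5, 43808/5, 129056).
P_4 lies in the plane iff n · P_1P_4 = 0.
This gives (129056)q + (61817824/5) = 0, so q = -479/5.

-479/5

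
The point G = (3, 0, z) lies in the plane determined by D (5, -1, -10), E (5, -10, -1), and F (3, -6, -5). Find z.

-11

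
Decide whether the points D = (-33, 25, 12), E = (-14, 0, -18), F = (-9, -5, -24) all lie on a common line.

No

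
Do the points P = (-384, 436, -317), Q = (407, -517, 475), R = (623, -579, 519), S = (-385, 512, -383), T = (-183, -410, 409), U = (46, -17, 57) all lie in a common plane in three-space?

Yes

The plane through P, Q, R has normal n = PQ × PR = (7172, 136268, 156806) and equation n·X = 6951298.
Checking the remaining points: n·S = 6951298, n·T = 6951298, n·U = 6951298.
All equal 6951298, so all 6 points lie in one plane.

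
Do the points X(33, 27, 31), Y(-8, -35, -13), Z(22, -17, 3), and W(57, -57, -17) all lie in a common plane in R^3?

A normal to the plane through X, Y, Z is n = XY × XZ = (-200, -664, 1122).
The plane has equation n·P = 10254. For W: n·W = 7374.
7374 ≠ 10254, so W is off the plane.

No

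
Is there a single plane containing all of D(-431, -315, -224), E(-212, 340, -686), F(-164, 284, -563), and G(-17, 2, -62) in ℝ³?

No

A normal to the plane through D, E, F is n = DE × DF = (54693, -49113, -43704).
The plane has equation n·P = 1687608. For G: n·G = 1681641.
1681641 ≠ 1687608, so G is off the plane.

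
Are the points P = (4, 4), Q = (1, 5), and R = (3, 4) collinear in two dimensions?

No

PQ = (-3, 1), PR = (-1, 0).
If collinear, PR would be a scalar multiple of PQ. But (-3)·(0) ≠ (1)·(-1) (difference 1), so they are not parallel; the points are not collinear.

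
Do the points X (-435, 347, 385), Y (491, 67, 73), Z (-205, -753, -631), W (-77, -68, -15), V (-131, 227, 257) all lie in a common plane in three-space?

Yes

The plane through X, Y, Z has normal n = XY × XZ = (-58720, 869056, -954200) and equation n·P = -40261368.
Checking the remaining points: n·W = -40261368, n·V = -40261368.
All equal -40261368, so all 5 points lie in one plane.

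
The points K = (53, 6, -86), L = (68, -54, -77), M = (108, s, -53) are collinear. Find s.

-214

Direction KL = (15, -60, 9). From the x-coordinate of M, the parameter along the line is τ = (108 − 53)/15 = 11/3.
Then s = 6 + 11/3·(-60) = -214.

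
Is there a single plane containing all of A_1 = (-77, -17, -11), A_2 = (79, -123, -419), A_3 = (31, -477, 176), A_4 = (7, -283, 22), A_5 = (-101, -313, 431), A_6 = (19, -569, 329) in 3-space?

No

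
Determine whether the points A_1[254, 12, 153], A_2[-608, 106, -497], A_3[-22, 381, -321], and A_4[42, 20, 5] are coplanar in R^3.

Yes

A normal to the plane through A_1, A_2, A_3 is n = A_1A_2 × A_1A_3 = (195294, -229188, -292134).
The plane has equation n·P = 2157918. For A_4: n·A_4 = 2157918.
Equal, so A_4 lies in the plane and all four are coplanar.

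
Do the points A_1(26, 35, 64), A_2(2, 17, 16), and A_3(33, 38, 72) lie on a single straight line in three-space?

No

A_1A_2 = (-24, -18, -48), A_1A_3 = (7, 3, 8).
Comparing components 3 and 1: (-48)(7) − (-24)(8) = -144 ≠ 0, so A_1A_2 and A_1A_3 are not parallel and the points are not collinear.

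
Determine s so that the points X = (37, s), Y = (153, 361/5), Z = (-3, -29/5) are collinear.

71/5

Collinearity: (X − Y) must be parallel to (Z − Y) = (-156, -78).
Cross-multiplying the components: (s − 361/5)·(-156) = (-116)·(-78).
Solving gives s = 71/5.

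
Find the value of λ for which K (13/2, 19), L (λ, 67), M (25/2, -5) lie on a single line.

-11/2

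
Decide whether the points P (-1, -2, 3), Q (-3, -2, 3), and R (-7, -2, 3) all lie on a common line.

Yes

PQ = (-2, 0, 0), PR = (-6, 0, 0).
Each component of PR is 3 times the corresponding component of PQ, so PR = 3·PQ and the points are collinear.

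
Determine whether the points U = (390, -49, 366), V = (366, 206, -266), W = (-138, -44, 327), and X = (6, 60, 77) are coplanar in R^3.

Yes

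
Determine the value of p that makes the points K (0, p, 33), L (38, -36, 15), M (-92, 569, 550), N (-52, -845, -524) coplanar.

The points are coplanar iff KL · (KM × KN) = 0.
Expanding, this is linear in p: (118220)p + (5438120) = 0.
So p = -46.

-46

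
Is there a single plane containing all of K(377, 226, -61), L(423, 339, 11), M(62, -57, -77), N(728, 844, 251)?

With K as base: KL = (46, 113, 72), KM = (-315, -283, -16), KN = (351, 618, 312).
KM × KN = (-78408, 92664, -95337).
KL · (KM × KN) = 0.
The scalar triple product vanishes, so the four points are coplanar.

Yes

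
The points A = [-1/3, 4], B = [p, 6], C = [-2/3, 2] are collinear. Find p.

0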